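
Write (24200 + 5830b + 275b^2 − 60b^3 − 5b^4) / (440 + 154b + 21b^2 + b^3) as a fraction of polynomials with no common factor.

By polynomial division,
  −5b^4 − 60b^3 + 275b^2 + 5830b + 24200 = (−5b + 45)(b^3 + 21b^2 + 154b + 440) + (100b^2 + 1100b + 4400)
  b^3 + 21b^2 + 154b + 440 = ((1/100)b + 1/10)(100b^2 + 1100b + 4400) + (0)
Last nonzero remainder: 100b^2 + 1100b + 4400. Dividing through by 100 gives the monic gcd b^2 + 11b + 44.
Cancel b^2 + 11b + 44 from numerator and denominator to get the reduced form.

(550 − 5b − 5b^2)/(10 + b)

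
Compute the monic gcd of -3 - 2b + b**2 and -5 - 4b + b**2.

1 + b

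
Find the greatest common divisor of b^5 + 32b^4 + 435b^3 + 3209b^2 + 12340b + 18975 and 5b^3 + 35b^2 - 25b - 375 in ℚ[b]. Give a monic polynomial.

b^2 + 10b + 25

Euclidean algorithm in ℚ[b]:
  b^5 + 32b^4 + 435b^3 + 3209b^2 + 12340b + 18975 = ((1/5)b^2 + 5b + 53)(5b^3 + 35b^2 - 25b - 375) + (1554b^2 + 15540b + 38850)
  5b^3 + 35b^2 - 25b - 375 = ((5/1554)b - 5/518)(1554b^2 + 15540b + 38850) + (0)
Last nonzero remainder: 1554b^2 + 15540b + 38850. Dividing through by 1554 gives the monic gcd b^2 + 10b + 25.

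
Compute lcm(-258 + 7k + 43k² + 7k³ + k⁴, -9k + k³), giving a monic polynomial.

By polynomial division,
  k⁴ + 7k³ + 43k² + 7k - 258 = (k + 7)(k³ - 9k) + (52k² + 70k - 258)
  k³ - 9k = ((1/52)k - 35/1352)(52k² + 70k - 258) + (-(1505/676)k - 4515/676)
  52k² + 70k - 258 = (-(35152/1505)k + 1352/35)(-(1505/676)k - 4515/676) + (0)
Last nonzero remainder: -(1505/676)k - 4515/676. Dividing through by -1505/676 gives the monic gcd k + 3.
Then lcm(f, g) = f·g / gcd(f, g); expanding and making the result monic gives the answer.

774k - 279k² - 122k³ + 22k⁴ + 4k⁵ + k⁶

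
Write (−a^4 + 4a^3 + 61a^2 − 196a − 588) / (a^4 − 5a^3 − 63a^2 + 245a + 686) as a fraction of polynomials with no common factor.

(−a + 6)/(a − 7)

By polynomial division,
  −a^4 + 4a^3 + 61a^2 − 196a − 588 = (−1)(a^4 − 5a^3 − 63a^2 + 245a + 686) + (−a^3 − 2a^2 + 49a + 98)
  a^4 − 5a^3 − 63a^2 + 245a + 686 = (−a + 7)(−a^3 − 2a^2 + 49a + 98) + (0)
Last nonzero remainder: −a^3 − 2a^2 + 49a + 98. Dividing through by −1 gives the monic gcd a^3 + 2a^2 − 49a − 98.
Cancel a^3 + 2a^2 − 49a − 98 from numerator and denominator to get the reduced form.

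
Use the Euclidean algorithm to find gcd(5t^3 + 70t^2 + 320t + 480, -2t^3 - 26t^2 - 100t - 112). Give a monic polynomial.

Apply the Euclidean algorithm:
  5t^3 + 70t^2 + 320t + 480 = (-5/2)(-2t^3 - 26t^2 - 100t - 112) + (5t^2 + 70t + 200)
  -2t^3 - 26t^2 - 100t - 112 = (-(2/5)t + 2/5)(5t^2 + 70t + 200) + (-48t - 192)
  5t^2 + 70t + 200 = (-(5/48)t - 25/24)(-48t - 192) + (0)
Last nonzero remainder: -48t - 192. Dividing through by -48 gives the monic gcd t + 4.

t + 4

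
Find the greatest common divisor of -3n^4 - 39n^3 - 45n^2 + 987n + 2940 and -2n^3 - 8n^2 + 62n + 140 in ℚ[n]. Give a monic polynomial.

n^2 + 2n - 35

Repeated division with remainder:
  -3n^4 - 39n^3 - 45n^2 + 987n + 2940 = ((3/2)n + 27/2)(-2n^3 - 8n^2 + 62n + 140) + (-30n^2 - 60n + 1050)
  -2n^3 - 8n^2 + 62n + 140 = ((1/15)n + 2/15)(-30n^2 - 60n + 1050) + (0)
Last nonzero remainder: -30n^2 - 60n + 1050. Dividing through by -30 gives the monic gcd n^2 + 2n - 35.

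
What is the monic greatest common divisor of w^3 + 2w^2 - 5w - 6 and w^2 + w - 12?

1

Repeated division with remainder:
  w^3 + 2w^2 - 5w - 6 = (w + 1)(w^2 + w - 12) + (6w + 6)
  w^2 + w - 12 = ((1/6)w)(6w + 6) + (-12)
  6w + 6 = (-(1/2)w - 1/2)(-12) + (0)
The last nonzero remainder is the constant -12, so the polynomials are coprime and gcd = 1.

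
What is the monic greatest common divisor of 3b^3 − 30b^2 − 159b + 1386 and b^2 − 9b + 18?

Apply the Euclidean algorithm:
  3b^3 − 30b^2 − 159b + 1386 = (3b − 3)(b^2 − 9b + 18) + (−240b + 1440)
  b^2 − 9b + 18 = (−(1/240)b + 1/80)(−240b + 1440) + (0)
Last nonzero remainder: −240b + 1440. Dividing through by −240 gives the monic gcd b − 6.

b − 6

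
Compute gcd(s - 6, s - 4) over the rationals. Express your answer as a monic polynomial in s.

1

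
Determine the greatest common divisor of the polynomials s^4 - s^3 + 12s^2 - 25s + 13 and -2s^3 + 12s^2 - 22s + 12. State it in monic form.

Euclidean algorithm in ℚ[s]:
  s^4 - s^3 + 12s^2 - 25s + 13 = (-(1/2)s - 5/2)(-2s^3 + 12s^2 - 22s + 12) + (31s^2 - 74s + 43)
  -2s^3 + 12s^2 - 22s + 12 = (-(2/31)s + 224/961)(31s^2 - 74s + 43) + (-(1900/961)s + 1900/961)
  31s^2 - 74s + 43 = (-(29791/1900)s + 41323/1900)(-(1900/961)s + 1900/961) + (0)
Last nonzero remainder: -(1900/961)s + 1900/961. Dividing through by -1900/961 gives the monic gcd s - 1.

s - 1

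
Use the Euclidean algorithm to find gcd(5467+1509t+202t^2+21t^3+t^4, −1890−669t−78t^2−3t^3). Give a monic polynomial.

Euclidean algorithm in ℚ[t]:
  t^4+21t^3+202t^2+1509t+5467 = (−(1/3)t+5/3)(−3t^3−78t^2−669t−1890) + (109t^2+1994t+8617)
  −3t^3−78t^2−669t−1890 = (−(3/109)t−2520/11881)(109t^2+1994t+8617) + (−(105750/11881)t−740250/11881)
  109t^2+1994t+8617 = (−(1295029/105750)t−14625511/105750)(−(105750/11881)t−740250/11881) + (0)
Last nonzero remainder: −(105750/11881)t−740250/11881. Dividing through by −105750/11881 gives the monic gcd t+7.

7+t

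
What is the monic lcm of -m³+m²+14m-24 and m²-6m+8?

Apply the Euclidean algorithm:
  -m³+m²+14m-24 = (-m-5)(m²-6m+8) + (-8m+16)
  m²-6m+8 = (-(1/8)m+1/2)(-8m+16) + (0)
Last nonzero remainder: -8m+16. Dividing through by -8 gives the monic gcd m-2.
Then lcm(f, g) = f·g / gcd(f, g); expanding and making the result monic gives the answer.

m⁴-5m³-10m²+80m-96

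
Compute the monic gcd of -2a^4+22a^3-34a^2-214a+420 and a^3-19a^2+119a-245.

a^2-12a+35

By polynomial division,
  -2a^4+22a^3-34a^2-214a+420 = (-2a-16)(a^3-19a^2+119a-245) + (-100a^2+1200a-3500)
  a^3-19a^2+119a-245 = (-(1/100)a+7/100)(-100a^2+1200a-3500) + (0)
Last nonzero remainder: -100a^2+1200a-3500. Dividing through by -100 gives the monic gcd a^2-12a+35.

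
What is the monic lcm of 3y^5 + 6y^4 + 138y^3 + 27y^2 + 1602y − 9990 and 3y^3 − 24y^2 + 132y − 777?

y^6 − 5y^5 + 32y^4 − 313y^3 + 471y^2 − 7068y + 23310

Euclidean algorithm in ℚ[y]:
  3y^5 + 6y^4 + 138y^3 + 27y^2 + 1602y − 9990 = (y^2 + 10y + 82)(3y^3 − 24y^2 + 132y − 777) + (1452y^2 − 1452y + 53724)
  3y^3 − 24y^2 + 132y − 777 = ((1/484)y − 7/484)(1452y^2 − 1452y + 53724) + (0)
Last nonzero remainder: 1452y^2 − 1452y + 53724. Dividing through by 1452 gives the monic gcd y^2 − y + 37.
Then lcm(f, g) = f·g / gcd(f, g); expanding and making the result monic gives the answer.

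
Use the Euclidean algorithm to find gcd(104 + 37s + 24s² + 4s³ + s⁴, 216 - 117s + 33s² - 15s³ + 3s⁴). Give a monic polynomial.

Apply the Euclidean algorithm:
  s⁴ + 4s³ + 24s² + 37s + 104 = (1/3)(3s⁴ - 15s³ + 33s² - 117s + 216) + (9s³ + 13s² + 76s + 32)
  3s⁴ - 15s³ + 33s² - 117s + 216 = ((1/3)s - 58/27)(9s³ + 13s² + 76s + 32) + ((961/27)s² + (961/27)s + 7688/27)
  9s³ + 13s² + 76s + 32 = ((243/961)s + 108/961)((961/27)s² + (961/27)s + 7688/27) + (0)
Last nonzero remainder: (961/27)s² + (961/27)s + 7688/27. Dividing through by 961/27 gives the monic gcd s² + s + 8.

8 + s + s²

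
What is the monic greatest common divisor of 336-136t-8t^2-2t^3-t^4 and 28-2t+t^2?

By polynomial division,
  -t^4-2t^3-8t^2-136t+336 = (-t^2-4t+12)(t^2-2t+28) + (0)
The last nonzero remainder t^2-2t+28 is already monic.

28-2t+t^2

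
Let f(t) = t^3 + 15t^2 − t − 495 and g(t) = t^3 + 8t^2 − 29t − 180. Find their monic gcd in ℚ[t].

Repeated division with remainder:
  t^3 + 15t^2 − t − 495 = (t^3 + 8t^2 − 29t − 180) + (7t^2 + 28t − 315)
  t^3 + 8t^2 − 29t − 180 = ((1/7)t + 4/7)(7t^2 + 28t − 315) + (0)
Last nonzero remainder: 7t^2 + 28t − 315. Dividing through by 7 gives the monic gcd t^2 + 4t − 45.

t^2 + 4t − 45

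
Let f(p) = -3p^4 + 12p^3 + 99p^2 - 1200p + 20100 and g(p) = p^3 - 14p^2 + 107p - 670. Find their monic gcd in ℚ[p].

Apply the Euclidean algorithm:
  -3p^4 + 12p^3 + 99p^2 - 1200p + 20100 = (-3p - 30)(p^3 - 14p^2 + 107p - 670) + (0)
The last nonzero remainder p^3 - 14p^2 + 107p - 670 is already monic.

p^3 - 14p^2 + 107p - 670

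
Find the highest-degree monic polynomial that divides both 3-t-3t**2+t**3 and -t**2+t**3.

Repeated division with remainder:
  t**3-3t**2-t+3 = (t**3-t**2) + (-2t**2-t+3)
  t**3-t**2 = (-(1/2)t+3/4)(-2t**2-t+3) + ((9/4)t-9/4)
  -2t**2-t+3 = (-(8/9)t-4/3)((9/4)t-9/4) + (0)
Last nonzero remainder: (9/4)t-9/4. Dividing through by 9/4 gives the monic gcd t-1.

-1+t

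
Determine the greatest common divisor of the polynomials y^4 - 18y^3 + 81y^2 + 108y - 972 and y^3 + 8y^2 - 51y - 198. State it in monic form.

Repeated division with remainder:
  y^4 - 18y^3 + 81y^2 + 108y - 972 = (y - 26)(y^3 + 8y^2 - 51y - 198) + (340y^2 - 1020y - 6120)
  y^3 + 8y^2 - 51y - 198 = ((1/340)y + 11/340)(340y^2 - 1020y - 6120) + (0)
Last nonzero remainder: 340y^2 - 1020y - 6120. Dividing through by 340 gives the monic gcd y^2 - 3y - 18.

y^2 - 3y - 18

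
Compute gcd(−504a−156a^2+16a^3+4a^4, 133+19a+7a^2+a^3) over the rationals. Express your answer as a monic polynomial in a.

7+a

Euclidean algorithm in ℚ[a]:
  4a^4+16a^3−156a^2−504a = (4a−12)(a^3+7a^2+19a+133) + (−148a^2−808a+1596)
  a^3+7a^2+19a+133 = (−(1/148)a−57/5476)(−148a^2−808a+1596) + ((29260/1369)a+204820/1369)
  −148a^2−808a+1596 = (−(50653/7315)a+4107/385)((29260/1369)a+204820/1369) + (0)
Last nonzero remainder: (29260/1369)a+204820/1369. Dividing through by 29260/1369 gives the monic gcd a+7.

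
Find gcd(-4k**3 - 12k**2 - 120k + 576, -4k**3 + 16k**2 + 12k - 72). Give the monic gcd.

Euclidean algorithm in ℚ[k]:
  -4k**3 - 12k**2 - 120k + 576 = (-4k**3 + 16k**2 + 12k - 72) + (-28k**2 - 132k + 648)
  -4k**3 + 16k**2 + 12k - 72 = ((1/7)k - 61/49)(-28k**2 - 132k + 648) + (-(12000/49)k + 36000/49)
  -28k**2 - 132k + 648 = ((343/3000)k + 441/500)(-(12000/49)k + 36000/49) + (0)
Last nonzero remainder: -(12000/49)k + 36000/49. Dividing through by -12000/49 gives the monic gcd k - 3.

k - 3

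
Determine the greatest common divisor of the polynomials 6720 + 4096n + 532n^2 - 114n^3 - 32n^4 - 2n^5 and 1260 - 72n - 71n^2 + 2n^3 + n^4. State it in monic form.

Apply the Euclidean algorithm:
  -2n^5 - 32n^4 - 114n^3 + 532n^2 + 4096n + 6720 = (-2n - 28)(n^4 + 2n^3 - 71n^2 - 72n + 1260) + (-200n^3 - 1600n^2 + 4600n + 42000)
  n^4 + 2n^3 - 71n^2 - 72n + 1260 = (-(1/200)n + 3/100)(-200n^3 - 1600n^2 + 4600n + 42000) + (0)
Last nonzero remainder: -200n^3 - 1600n^2 + 4600n + 42000. Dividing through by -200 gives the monic gcd n^3 + 8n^2 - 23n - 210.

-210 - 23n + 8n^2 + n^3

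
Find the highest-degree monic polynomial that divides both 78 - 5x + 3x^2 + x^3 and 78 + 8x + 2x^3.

13 - 3x + x^2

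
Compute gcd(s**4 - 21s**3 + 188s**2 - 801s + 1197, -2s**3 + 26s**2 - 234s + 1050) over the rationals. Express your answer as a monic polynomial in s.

s - 7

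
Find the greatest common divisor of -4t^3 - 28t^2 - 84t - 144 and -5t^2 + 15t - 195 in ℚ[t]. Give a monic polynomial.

1

Repeated division with remainder:
  -4t^3 - 28t^2 - 84t - 144 = ((4/5)t + 8)(-5t^2 + 15t - 195) + (-48t + 1416)
  -5t^2 + 15t - 195 = ((5/48)t + 265/96)(-48t + 1416) + (-16415/4)
  -48t + 1416 = ((192/16415)t - 5664/16415)(-16415/4) + (0)
The last nonzero remainder is the constant -16415/4, so the polynomials are coprime and gcd = 1.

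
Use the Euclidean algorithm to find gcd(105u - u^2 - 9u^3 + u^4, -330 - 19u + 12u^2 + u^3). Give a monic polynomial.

By polynomial division,
  u^4 - 9u^3 - u^2 + 105u = (u - 21)(u^3 + 12u^2 - 19u - 330) + (270u^2 + 36u - 6930)
  u^3 + 12u^2 - 19u - 330 = ((1/270)u + 89/2025)(270u^2 + 36u - 6930) + ((1144/225)u - 1144/45)
  270u^2 + 36u - 6930 = ((30375/572)u + 14175/52)((1144/225)u - 1144/45) + (0)
Last nonzero remainder: (1144/225)u - 1144/45. Dividing through by 1144/225 gives the monic gcd u - 5.

-5 + u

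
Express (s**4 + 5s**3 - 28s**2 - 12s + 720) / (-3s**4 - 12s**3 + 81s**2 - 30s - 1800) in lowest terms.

Apply the Euclidean algorithm:
  s**4 + 5s**3 - 28s**2 - 12s + 720 = (-1/3)(-3s**4 - 12s**3 + 81s**2 - 30s - 1800) + (s**3 - s**2 - 22s + 120)
  -3s**4 - 12s**3 + 81s**2 - 30s - 1800 = (-3s - 15)(s**3 - s**2 - 22s + 120) + (0)
The last nonzero remainder s**3 - s**2 - 22s + 120 is already monic.
Cancel s**3 - s**2 - 22s + 120 from numerator and denominator to get the reduced form.

(-s - 6)/(3s + 15)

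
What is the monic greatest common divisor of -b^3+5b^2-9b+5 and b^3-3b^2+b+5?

Euclidean algorithm in ℚ[b]:
  -b^3+5b^2-9b+5 = (-1)(b^3-3b^2+b+5) + (2b^2-8b+10)
  b^3-3b^2+b+5 = ((1/2)b+1/2)(2b^2-8b+10) + (0)
Last nonzero remainder: 2b^2-8b+10. Dividing through by 2 gives the monic gcd b^2-4b+5.

b^2-4b+5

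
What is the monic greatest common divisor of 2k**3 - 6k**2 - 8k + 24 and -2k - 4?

Euclidean algorithm in ℚ[k]:
  2k**3 - 6k**2 - 8k + 24 = (-k**2 + 5k - 6)(-2k - 4) + (0)
Last nonzero remainder: -2k - 4. Dividing through by -2 gives the monic gcd k + 2.

k + 2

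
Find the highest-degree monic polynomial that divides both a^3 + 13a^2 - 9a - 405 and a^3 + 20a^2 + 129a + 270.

By polynomial division,
  a^3 + 13a^2 - 9a - 405 = (a^3 + 20a^2 + 129a + 270) + (-7a^2 - 138a - 675)
  a^3 + 20a^2 + 129a + 270 = (-(1/7)a - 2/49)(-7a^2 - 138a - 675) + ((1320/49)a + 11880/49)
  -7a^2 - 138a - 675 = (-(343/1320)a - 245/88)((1320/49)a + 11880/49) + (0)
Last nonzero remainder: (1320/49)a + 11880/49. Dividing through by 1320/49 gives the monic gcd a + 9.

a + 9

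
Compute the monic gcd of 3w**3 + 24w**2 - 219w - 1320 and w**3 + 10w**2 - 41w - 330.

Repeated division with remainder:
  3w**3 + 24w**2 - 219w - 1320 = (3)(w**3 + 10w**2 - 41w - 330) + (-6w**2 - 96w - 330)
  w**3 + 10w**2 - 41w - 330 = (-(1/6)w + 1)(-6w**2 - 96w - 330) + (0)
Last nonzero remainder: -6w**2 - 96w - 330. Dividing through by -6 gives the monic gcd w**2 + 16w + 55.

w**2 + 16w + 55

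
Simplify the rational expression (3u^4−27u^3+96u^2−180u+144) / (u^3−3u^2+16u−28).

By polynomial division,
  3u^4−27u^3+96u^2−180u+144 = (3u−18)(u^3−3u^2+16u−28) + (−6u^2+192u−360)
  u^3−3u^2+16u−28 = (−(1/6)u−29/6)(−6u^2+192u−360) + (884u−1768)
  −6u^2+192u−360 = (−(3/442)u+45/221)(884u−1768) + (0)
Last nonzero remainder: 884u−1768. Dividing through by 884 gives the monic gcd u−2.
Cancel u−2 from numerator and denominator to get the reduced form.

(3u^3−21u^2+54u−72)/(u^2−u+14)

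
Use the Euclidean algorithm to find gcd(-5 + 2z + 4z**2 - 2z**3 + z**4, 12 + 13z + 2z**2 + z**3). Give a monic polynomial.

1 + z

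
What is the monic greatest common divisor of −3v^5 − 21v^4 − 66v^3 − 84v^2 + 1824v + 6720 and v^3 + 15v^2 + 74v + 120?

v^2 + 9v + 20

Apply the Euclidean algorithm:
  −3v^5 − 21v^4 − 66v^3 − 84v^2 + 1824v + 6720 = (−3v^2 + 24v − 204)(v^3 + 15v^2 + 74v + 120) + (1560v^2 + 14040v + 31200)
  v^3 + 15v^2 + 74v + 120 = ((1/1560)v + 1/260)(1560v^2 + 14040v + 31200) + (0)
Last nonzero remainder: 1560v^2 + 14040v + 31200. Dividing through by 1560 gives the monic gcd v^2 + 9v + 20.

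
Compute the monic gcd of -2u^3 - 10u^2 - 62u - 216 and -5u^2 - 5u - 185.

1

Repeated division with remainder:
  -2u^3 - 10u^2 - 62u - 216 = ((2/5)u + 8/5)(-5u^2 - 5u - 185) + (20u + 80)
  -5u^2 - 5u - 185 = (-(1/4)u + 3/4)(20u + 80) + (-245)
  20u + 80 = (-(4/49)u - 16/49)(-245) + (0)
The last nonzero remainder is the constant -245, so the polynomials are coprime and gcd = 1.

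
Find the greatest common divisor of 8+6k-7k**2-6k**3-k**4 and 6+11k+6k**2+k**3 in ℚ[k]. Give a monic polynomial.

By polynomial division,
  -k**4-6k**3-7k**2+6k+8 = (-k)(k**3+6k**2+11k+6) + (4k**2+12k+8)
  k**3+6k**2+11k+6 = ((1/4)k+3/4)(4k**2+12k+8) + (0)
Last nonzero remainder: 4k**2+12k+8. Dividing through by 4 gives the monic gcd k**2+3k+2.

2+3k+k**2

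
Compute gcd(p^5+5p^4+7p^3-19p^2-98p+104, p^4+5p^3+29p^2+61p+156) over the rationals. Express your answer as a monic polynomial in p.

p^2+4p+13

Repeated division with remainder:
  p^5+5p^4+7p^3-19p^2-98p+104 = (p)(p^4+5p^3+29p^2+61p+156) + (-22p^3-80p^2-254p+104)
  p^4+5p^3+29p^2+61p+156 = (-(1/22)p-15/242)(-22p^3-80p^2-254p+104) + ((1512/121)p^2+(6048/121)p+19656/121)
  -22p^3-80p^2-254p+104 = (-(1331/756)p+121/189)((1512/121)p^2+(6048/121)p+19656/121) + (0)
Last nonzero remainder: (1512/121)p^2+(6048/121)p+19656/121. Dividing through by 1512/121 gives the monic gcd p^2+4p+13.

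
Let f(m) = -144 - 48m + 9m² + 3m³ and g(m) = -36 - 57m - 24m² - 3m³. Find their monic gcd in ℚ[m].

12 + 7m + m²

Euclidean algorithm in ℚ[m]:
  3m³ + 9m² - 48m - 144 = (-1)(-3m³ - 24m² - 57m - 36) + (-15m² - 105m - 180)
  -3m³ - 24m² - 57m - 36 = ((1/5)m + 1/5)(-15m² - 105m - 180) + (0)
Last nonzero remainder: -15m² - 105m - 180. Dividing through by -15 gives the monic gcd m² + 7m + 12.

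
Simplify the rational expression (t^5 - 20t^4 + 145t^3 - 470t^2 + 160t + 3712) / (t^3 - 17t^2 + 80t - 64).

(t^3 - 4t^2 + 17t + 58)/(t - 1)

Repeated division with remainder:
  t^5 - 20t^4 + 145t^3 - 470t^2 + 160t + 3712 = (t^2 - 3t + 14)(t^3 - 17t^2 + 80t - 64) + (72t^2 - 1152t + 4608)
  t^3 - 17t^2 + 80t - 64 = ((1/72)t - 1/72)(72t^2 - 1152t + 4608) + (0)
Last nonzero remainder: 72t^2 - 1152t + 4608. Dividing through by 72 gives the monic gcd t^2 - 16t + 64.
Cancel t^2 - 16t + 64 from numerator and denominator to get the reduced form.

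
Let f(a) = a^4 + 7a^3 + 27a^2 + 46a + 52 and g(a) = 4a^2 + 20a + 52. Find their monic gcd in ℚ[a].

Apply the Euclidean algorithm:
  a^4 + 7a^3 + 27a^2 + 46a + 52 = ((1/4)a^2 + (1/2)a + 1)(4a^2 + 20a + 52) + (0)
Last nonzero remainder: 4a^2 + 20a + 52. Dividing through by 4 gives the monic gcd a^2 + 5a + 13.

a^2 + 5a + 13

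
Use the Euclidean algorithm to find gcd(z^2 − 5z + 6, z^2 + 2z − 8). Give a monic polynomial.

Apply the Euclidean algorithm:
  z^2 − 5z + 6 = (z^2 + 2z − 8) + (−7z + 14)
  z^2 + 2z − 8 = (−(1/7)z − 4/7)(−7z + 14) + (0)
Last nonzero remainder: −7z + 14. Dividing through by −7 gives the monic gcd z − 2.

z − 2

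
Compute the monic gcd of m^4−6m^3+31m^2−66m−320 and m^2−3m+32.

Apply the Euclidean algorithm:
  m^4−6m^3+31m^2−66m−320 = (m^2−3m−10)(m^2−3m+32) + (0)
The last nonzero remainder m^2−3m+32 is already monic.

m^2−3m+32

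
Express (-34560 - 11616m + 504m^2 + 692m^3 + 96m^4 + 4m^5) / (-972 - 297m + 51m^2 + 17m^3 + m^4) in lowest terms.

(960 + 456m + 76m^2 + 4m^3)/(27 + 12m + m^2)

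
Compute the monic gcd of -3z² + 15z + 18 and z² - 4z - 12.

z - 6

By polynomial division,
  -3z² + 15z + 18 = (-3)(z² - 4z - 12) + (3z - 18)
  z² - 4z - 12 = ((1/3)z + 2/3)(3z - 18) + (0)
Last nonzero remainder: 3z - 18. Dividing through by 3 gives the monic gcd z - 6.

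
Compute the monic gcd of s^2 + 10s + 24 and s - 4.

1

Apply the Euclidean algorithm:
  s^2 + 10s + 24 = (s + 14)(s - 4) + (80)
  s - 4 = ((1/80)s - 1/20)(80) + (0)
The last nonzero remainder is the constant 80, so the polynomials are coprime and gcd = 1.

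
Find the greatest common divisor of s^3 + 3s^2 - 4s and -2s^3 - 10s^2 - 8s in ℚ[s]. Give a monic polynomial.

Euclidean algorithm in ℚ[s]:
  s^3 + 3s^2 - 4s = (-1/2)(-2s^3 - 10s^2 - 8s) + (-2s^2 - 8s)
  -2s^3 - 10s^2 - 8s = (s + 1)(-2s^2 - 8s) + (0)
Last nonzero remainder: -2s^2 - 8s. Dividing through by -2 gives the monic gcd s^2 + 4s.

s^2 + 4s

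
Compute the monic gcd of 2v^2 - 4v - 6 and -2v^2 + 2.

v + 1

Repeated division with remainder:
  2v^2 - 4v - 6 = (-1)(-2v^2 + 2) + (-4v - 4)
  -2v^2 + 2 = ((1/2)v - 1/2)(-4v - 4) + (0)
Last nonzero remainder: -4v - 4. Dividing through by -4 gives the monic gcd v + 1.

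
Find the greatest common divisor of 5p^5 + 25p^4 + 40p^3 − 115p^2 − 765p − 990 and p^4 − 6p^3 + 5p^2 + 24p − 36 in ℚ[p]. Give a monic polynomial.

Apply the Euclidean algorithm:
  5p^5 + 25p^4 + 40p^3 − 115p^2 − 765p − 990 = (5p + 55)(p^4 − 6p^3 + 5p^2 + 24p − 36) + (345p^3 − 510p^2 − 1905p + 990)
  p^4 − 6p^3 + 5p^2 + 24p − 36 = ((1/345)p − 104/7935)(345p^3 − 510p^2 − 1905p + 990) + ((2030/529)p^2 − (2030/529)p − 12180/529)
  345p^3 − 510p^2 − 1905p + 990 = ((36501/406)p − 17457/406)((2030/529)p^2 − (2030/529)p − 12180/529) + (0)
Last nonzero remainder: (2030/529)p^2 − (2030/529)p − 12180/529. Dividing through by 2030/529 gives the monic gcd p^2 − p − 6.

p^2 − p − 6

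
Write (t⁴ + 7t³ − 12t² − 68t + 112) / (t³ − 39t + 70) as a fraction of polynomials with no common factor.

Euclidean algorithm in ℚ[t]:
  t⁴ + 7t³ − 12t² − 68t + 112 = (t + 7)(t³ − 39t + 70) + (27t² + 135t − 378)
  t³ − 39t + 70 = ((1/27)t − 5/27)(27t² + 135t − 378) + (0)
Last nonzero remainder: 27t² + 135t − 378. Dividing through by 27 gives the monic gcd t² + 5t − 14.
Cancel t² + 5t − 14 from numerator and denominator to get the reduced form.

(t² + 2t − 8)/(t − 5)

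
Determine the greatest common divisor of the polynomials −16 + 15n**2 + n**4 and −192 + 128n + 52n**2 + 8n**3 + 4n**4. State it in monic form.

−16 + 16n − n**2 + n**3

Apply the Euclidean algorithm:
  n**4 + 15n**2 − 16 = (1/4)(4n**4 + 8n**3 + 52n**2 + 128n − 192) + (−2n**3 + 2n**2 − 32n + 32)
  4n**4 + 8n**3 + 52n**2 + 128n − 192 = (−2n − 6)(−2n**3 + 2n**2 − 32n + 32) + (0)
Last nonzero remainder: −2n**3 + 2n**2 − 32n + 32. Dividing through by −2 gives the monic gcd n**3 − n**2 + 16n − 16.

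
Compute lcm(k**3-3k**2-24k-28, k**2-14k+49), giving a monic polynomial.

Apply the Euclidean algorithm:
  k**3-3k**2-24k-28 = (k+11)(k**2-14k+49) + (81k-567)
  k**2-14k+49 = ((1/81)k-7/81)(81k-567) + (0)
Last nonzero remainder: 81k-567. Dividing through by 81 gives the monic gcd k-7.
Then lcm(f, g) = f·g / gcd(f, g); expanding and making the result monic gives the answer.

k**4-10k**3-3k**2+140k+196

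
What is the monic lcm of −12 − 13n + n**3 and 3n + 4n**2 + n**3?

Repeated division with remainder:
  n**3 − 13n − 12 = (n**3 + 4n**2 + 3n) + (−4n**2 − 16n − 12)
  n**3 + 4n**2 + 3n = (−(1/4)n)(−4n**2 − 16n − 12) + (0)
Last nonzero remainder: −4n**2 − 16n − 12. Dividing through by −4 gives the monic gcd n**2 + 4n + 3.
Then lcm(f, g) = f·g / gcd(f, g); expanding and making the result monic gives the answer.

−12n − 13n**2 + n**4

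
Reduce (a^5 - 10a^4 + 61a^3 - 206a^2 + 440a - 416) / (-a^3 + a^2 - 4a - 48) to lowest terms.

(-a^3 + 6a^2 - 21a + 26)/(a + 3)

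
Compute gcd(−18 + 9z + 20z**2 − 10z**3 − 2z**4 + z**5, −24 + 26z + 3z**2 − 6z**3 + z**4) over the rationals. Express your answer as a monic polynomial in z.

3 − 4z + z**2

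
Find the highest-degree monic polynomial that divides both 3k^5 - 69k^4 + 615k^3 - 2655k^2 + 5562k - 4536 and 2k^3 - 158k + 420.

k^2 - 10k + 21

Euclidean algorithm in ℚ[k]:
  3k^5 - 69k^4 + 615k^3 - 2655k^2 + 5562k - 4536 = ((3/2)k^2 - (69/2)k + 426)(2k^3 - 158k + 420) + (-8736k^2 + 87360k - 183456)
  2k^3 - 158k + 420 = (-(1/4368)k - 5/2184)(-8736k^2 + 87360k - 183456) + (0)
Last nonzero remainder: -8736k^2 + 87360k - 183456. Dividing through by -8736 gives the monic gcd k^2 - 10k + 21.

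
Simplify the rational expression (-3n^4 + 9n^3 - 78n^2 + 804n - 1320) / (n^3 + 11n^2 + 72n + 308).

(-3n^2 + 21n - 30)/(n + 7)

Apply the Euclidean algorithm:
  -3n^4 + 9n^3 - 78n^2 + 804n - 1320 = (-3n + 42)(n^3 + 11n^2 + 72n + 308) + (-324n^2 - 1296n - 14256)
  n^3 + 11n^2 + 72n + 308 = (-(1/324)n - 7/324)(-324n^2 - 1296n - 14256) + (0)
Last nonzero remainder: -324n^2 - 1296n - 14256. Dividing through by -324 gives the monic gcd n^2 + 4n + 44.
Cancel n^2 + 4n + 44 from numerator and denominator to get the reduced form.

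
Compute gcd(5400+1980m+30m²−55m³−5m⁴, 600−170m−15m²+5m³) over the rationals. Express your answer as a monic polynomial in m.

6+m

Apply the Euclidean algorithm:
  −5m⁴−55m³+30m²+1980m+5400 = (−m−14)(5m³−15m²−170m+600) + (−350m²+200m+13800)
  5m³−15m²−170m+600 = (−(1/70)m+17/490)(−350m²+200m+13800) + ((990/49)m+5940/49)
  −350m²+200m+13800 = (−(1715/99)m+11270/99)((990/49)m+5940/49) + (0)
Last nonzero remainder: (990/49)m+5940/49. Dividing through by 990/49 gives the monic gcd m+6.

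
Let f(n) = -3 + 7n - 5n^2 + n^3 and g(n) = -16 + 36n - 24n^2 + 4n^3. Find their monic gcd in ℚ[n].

1 - 2n + n^2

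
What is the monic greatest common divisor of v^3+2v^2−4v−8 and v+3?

By polynomial division,
  v^3+2v^2−4v−8 = (v^2−v−1)(v+3) + (−5)
  v+3 = (−(1/5)v−3/5)(−5) + (0)
The last nonzero remainder is the constant −5, so the polynomials are coprime and gcd = 1.

1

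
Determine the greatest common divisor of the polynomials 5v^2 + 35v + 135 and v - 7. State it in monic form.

1

By polynomial division,
  5v^2 + 35v + 135 = (5v + 70)(v - 7) + (625)
  v - 7 = ((1/625)v - 7/625)(625) + (0)
The last nonzero remainder is the constant 625, so the polynomials are coprime and gcd = 1.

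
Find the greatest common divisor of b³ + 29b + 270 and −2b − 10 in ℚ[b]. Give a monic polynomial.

b + 5

By polynomial division,
  b³ + 29b + 270 = (−(1/2)b² + (5/2)b − 27)(−2b − 10) + (0)
Last nonzero remainder: −2b − 10. Dividing through by −2 gives the monic gcd b + 5.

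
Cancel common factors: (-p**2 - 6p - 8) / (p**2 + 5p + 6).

(-p - 4)/(p + 3)

Repeated division with remainder:
  -p**2 - 6p - 8 = (-1)(p**2 + 5p + 6) + (-p - 2)
  p**2 + 5p + 6 = (-p - 3)(-p - 2) + (0)
Last nonzero remainder: -p - 2. Dividing through by -1 gives the monic gcd p + 2.
Cancel p + 2 from numerator and denominator to get the reduced form.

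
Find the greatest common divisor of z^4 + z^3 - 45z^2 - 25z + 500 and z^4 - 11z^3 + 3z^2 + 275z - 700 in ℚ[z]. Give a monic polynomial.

z^3 - 4z^2 - 25z + 100

Repeated division with remainder:
  z^4 + z^3 - 45z^2 - 25z + 500 = (z^4 - 11z^3 + 3z^2 + 275z - 700) + (12z^3 - 48z^2 - 300z + 1200)
  z^4 - 11z^3 + 3z^2 + 275z - 700 = ((1/12)z - 7/12)(12z^3 - 48z^2 - 300z + 1200) + (0)
Last nonzero remainder: 12z^3 - 48z^2 - 300z + 1200. Dividing through by 12 gives the monic gcd z^3 - 4z^2 - 25z + 100.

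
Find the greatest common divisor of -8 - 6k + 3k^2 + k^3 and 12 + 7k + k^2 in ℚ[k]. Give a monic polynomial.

By polynomial division,
  k^3 + 3k^2 - 6k - 8 = (k - 4)(k^2 + 7k + 12) + (10k + 40)
  k^2 + 7k + 12 = ((1/10)k + 3/10)(10k + 40) + (0)
Last nonzero remainder: 10k + 40. Dividing through by 10 gives the monic gcd k + 4.

4 + k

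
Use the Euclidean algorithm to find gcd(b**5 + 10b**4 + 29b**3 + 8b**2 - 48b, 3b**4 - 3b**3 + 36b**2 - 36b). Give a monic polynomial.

b**2 - b

Euclidean algorithm in ℚ[b]:
  b**5 + 10b**4 + 29b**3 + 8b**2 - 48b = ((1/3)b + 11/3)(3b**4 - 3b**3 + 36b**2 - 36b) + (28b**3 - 112b**2 + 84b)
  3b**4 - 3b**3 + 36b**2 - 36b = ((3/28)b + 9/28)(28b**3 - 112b**2 + 84b) + (63b**2 - 63b)
  28b**3 - 112b**2 + 84b = ((4/9)b - 4/3)(63b**2 - 63b) + (0)
Last nonzero remainder: 63b**2 - 63b. Dividing through by 63 gives the monic gcd b**2 - b.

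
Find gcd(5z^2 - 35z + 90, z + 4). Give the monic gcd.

1

Euclidean algorithm in ℚ[z]:
  5z^2 - 35z + 90 = (5z - 55)(z + 4) + (310)
  z + 4 = ((1/310)z + 2/155)(310) + (0)
The last nonzero remainder is the constant 310, so the polynomials are coprime and gcd = 1.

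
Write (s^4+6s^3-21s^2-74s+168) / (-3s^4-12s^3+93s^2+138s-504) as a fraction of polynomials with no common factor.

(-s^2-s+12)/(3s^2-3s-36)

Repeated division with remainder:
  s^4+6s^3-21s^2-74s+168 = (-1/3)(-3s^4-12s^3+93s^2+138s-504) + (2s^3+10s^2-28s)
  -3s^4-12s^3+93s^2+138s-504 = (-(3/2)s+3/2)(2s^3+10s^2-28s) + (36s^2+180s-504)
  2s^3+10s^2-28s = ((1/18)s)(36s^2+180s-504) + (0)
Last nonzero remainder: 36s^2+180s-504. Dividing through by 36 gives the monic gcd s^2+5s-14.
Cancel s^2+5s-14 from numerator and denominator to get the reduced form.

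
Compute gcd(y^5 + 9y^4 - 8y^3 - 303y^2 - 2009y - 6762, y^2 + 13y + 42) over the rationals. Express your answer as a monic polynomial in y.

y^2 + 13y + 42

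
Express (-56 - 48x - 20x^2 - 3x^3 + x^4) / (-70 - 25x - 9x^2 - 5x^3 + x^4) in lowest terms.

(4 + 2x + x^2)/(5 + x^2)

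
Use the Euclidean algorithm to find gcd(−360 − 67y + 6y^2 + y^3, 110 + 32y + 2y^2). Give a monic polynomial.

Apply the Euclidean algorithm:
  y^3 + 6y^2 − 67y − 360 = ((1/2)y − 5)(2y^2 + 32y + 110) + (38y + 190)
  2y^2 + 32y + 110 = ((1/19)y + 11/19)(38y + 190) + (0)
Last nonzero remainder: 38y + 190. Dividing through by 38 gives the monic gcd y + 5.

5 + y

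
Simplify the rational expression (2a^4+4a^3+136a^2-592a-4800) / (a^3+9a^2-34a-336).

(2a^3+16a^2+232a+800)/(a^2+15a+56)

Apply the Euclidean algorithm:
  2a^4+4a^3+136a^2-592a-4800 = (2a-14)(a^3+9a^2-34a-336) + (330a^2-396a-9504)
  a^3+9a^2-34a-336 = ((1/330)a+17/550)(330a^2-396a-9504) + ((176/25)a-1056/25)
  330a^2-396a-9504 = ((375/8)a+225)((176/25)a-1056/25) + (0)
Last nonzero remainder: (176/25)a-1056/25. Dividing through by 176/25 gives the monic gcd a-6.
Cancel a-6 from numerator and denominator to get the reduced form.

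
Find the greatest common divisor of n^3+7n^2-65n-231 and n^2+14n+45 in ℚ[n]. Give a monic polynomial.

1

Repeated division with remainder:
  n^3+7n^2-65n-231 = (n-7)(n^2+14n+45) + (-12n+84)
  n^2+14n+45 = (-(1/12)n-7/4)(-12n+84) + (192)
  -12n+84 = (-(1/16)n+7/16)(192) + (0)
The last nonzero remainder is the constant 192, so the polynomials are coprime and gcd = 1.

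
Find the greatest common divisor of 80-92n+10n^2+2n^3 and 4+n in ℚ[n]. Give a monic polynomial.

1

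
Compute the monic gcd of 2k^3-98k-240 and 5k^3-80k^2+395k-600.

k-8

By polynomial division,
  2k^3-98k-240 = (2/5)(5k^3-80k^2+395k-600) + (32k^2-256k)
  5k^3-80k^2+395k-600 = ((5/32)k-5/4)(32k^2-256k) + (75k-600)
  32k^2-256k = ((32/75)k)(75k-600) + (0)
Last nonzero remainder: 75k-600. Dividing through by 75 gives the monic gcd k-8.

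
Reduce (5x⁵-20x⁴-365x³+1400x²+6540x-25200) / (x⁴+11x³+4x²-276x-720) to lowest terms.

(5x²-55x+140)/(x+4)

Euclidean algorithm in ℚ[x]:
  5x⁵-20x⁴-365x³+1400x²+6540x-25200 = (5x-75)(x⁴+11x³+4x²-276x-720) + (440x³+3080x²-10560x-79200)
  x⁴+11x³+4x²-276x-720 = ((1/440)x+1/110)(440x³+3080x²-10560x-79200) + (0)
Last nonzero remainder: 440x³+3080x²-10560x-79200. Dividing through by 440 gives the monic gcd x³+7x²-24x-180.
Cancel x³+7x²-24x-180 from numerator and denominator to get the reduced form.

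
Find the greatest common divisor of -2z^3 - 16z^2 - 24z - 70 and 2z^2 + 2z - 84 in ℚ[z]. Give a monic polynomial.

z + 7

Euclidean algorithm in ℚ[z]:
  -2z^3 - 16z^2 - 24z - 70 = (-z - 7)(2z^2 + 2z - 84) + (-94z - 658)
  2z^2 + 2z - 84 = (-(1/47)z + 6/47)(-94z - 658) + (0)
Last nonzero remainder: -94z - 658. Dividing through by -94 gives the monic gcd z + 7.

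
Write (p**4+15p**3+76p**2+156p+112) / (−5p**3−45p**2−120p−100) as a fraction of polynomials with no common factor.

By polynomial division,
  p**4+15p**3+76p**2+156p+112 = (−(1/5)p−6/5)(−5p**3−45p**2−120p−100) + (−2p**2−8p−8)
  −5p**3−45p**2−120p−100 = ((5/2)p+25/2)(−2p**2−8p−8) + (0)
Last nonzero remainder: −2p**2−8p−8. Dividing through by −2 gives the monic gcd p**2+4p+4.
Cancel p**2+4p+4 from numerator and denominator to get the reduced form.

(−p**2−11p−28)/(5p+25)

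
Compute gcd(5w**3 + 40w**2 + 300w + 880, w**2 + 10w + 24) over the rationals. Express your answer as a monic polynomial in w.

w + 4

By polynomial division,
  5w**3 + 40w**2 + 300w + 880 = (5w - 10)(w**2 + 10w + 24) + (280w + 1120)
  w**2 + 10w + 24 = ((1/280)w + 3/140)(280w + 1120) + (0)
Last nonzero remainder: 280w + 1120. Dividing through by 280 gives the monic gcd w + 4.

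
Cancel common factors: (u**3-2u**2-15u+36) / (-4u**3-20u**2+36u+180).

Repeated division with remainder:
  u**3-2u**2-15u+36 = (-1/4)(-4u**3-20u**2+36u+180) + (-7u**2-6u+81)
  -4u**3-20u**2+36u+180 = ((4/7)u+116/49)(-7u**2-6u+81) + ((192/49)u-576/49)
  -7u**2-6u+81 = (-(343/192)u-441/64)((192/49)u-576/49) + (0)
Last nonzero remainder: (192/49)u-576/49. Dividing through by 192/49 gives the monic gcd u-3.
Cancel u-3 from numerator and denominator to get the reduced form.

(-u**2-u+12)/(4u**2+32u+60)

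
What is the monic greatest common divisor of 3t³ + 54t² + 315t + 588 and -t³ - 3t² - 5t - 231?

t + 7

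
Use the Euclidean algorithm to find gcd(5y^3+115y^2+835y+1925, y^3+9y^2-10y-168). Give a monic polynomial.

Repeated division with remainder:
  5y^3+115y^2+835y+1925 = (5)(y^3+9y^2-10y-168) + (70y^2+885y+2765)
  y^3+9y^2-10y-168 = ((1/70)y-51/980)(70y^2+885y+2765) + (-(675/196)y-675/28)
  70y^2+885y+2765 = (-(2744/135)y-15484/135)(-(675/196)y-675/28) + (0)
Last nonzero remainder: -(675/196)y-675/28. Dividing through by -675/196 gives the monic gcd y+7.

y+7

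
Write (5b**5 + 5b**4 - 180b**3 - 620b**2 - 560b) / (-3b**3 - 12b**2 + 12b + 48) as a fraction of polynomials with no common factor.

(-5b**3 + 25b**2 + 70b)/(3b - 6)

By polynomial division,
  5b**5 + 5b**4 - 180b**3 - 620b**2 - 560b = (-(5/3)b**2 + 5b + 100/3)(-3b**3 - 12b**2 + 12b + 48) + (-200b**2 - 1200b - 1600)
  -3b**3 - 12b**2 + 12b + 48 = ((3/200)b - 3/100)(-200b**2 - 1200b - 1600) + (0)
Last nonzero remainder: -200b**2 - 1200b - 1600. Dividing through by -200 gives the monic gcd b**2 + 6b + 8.
Cancel b**2 + 6b + 8 from numerator and denominator to get the reduced form.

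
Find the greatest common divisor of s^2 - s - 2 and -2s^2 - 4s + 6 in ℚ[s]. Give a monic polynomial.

By polynomial division,
  s^2 - s - 2 = (-1/2)(-2s^2 - 4s + 6) + (-3s + 1)
  -2s^2 - 4s + 6 = ((2/3)s + 14/9)(-3s + 1) + (40/9)
  -3s + 1 = (-(27/40)s + 9/40)(40/9) + (0)
The last nonzero remainder is the constant 40/9, so the polynomials are coprime and gcd = 1.

1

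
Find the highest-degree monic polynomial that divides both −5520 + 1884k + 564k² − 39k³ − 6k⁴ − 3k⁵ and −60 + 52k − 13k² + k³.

10 − 7k + k²

Apply the Euclidean algorithm:
  −3k⁵ − 6k⁴ − 39k³ + 564k² + 1884k − 5520 = (−3k² − 45k − 468)(k³ − 13k² + 52k − 60) + (−3360k² + 23520k − 33600)
  k³ − 13k² + 52k − 60 = (−(1/3360)k + 1/560)(−3360k² + 23520k − 33600) + (0)
Last nonzero remainder: −3360k² + 23520k − 33600. Dividing through by −3360 gives the monic gcd k² − 7k + 10.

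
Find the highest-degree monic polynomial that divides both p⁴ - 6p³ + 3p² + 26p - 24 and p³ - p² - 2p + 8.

Apply the Euclidean algorithm:
  p⁴ - 6p³ + 3p² + 26p - 24 = (p - 5)(p³ - p² - 2p + 8) + (8p + 16)
  p³ - p² - 2p + 8 = ((1/8)p² - (3/8)p + 1/2)(8p + 16) + (0)
Last nonzero remainder: 8p + 16. Dividing through by 8 gives the monic gcd p + 2.

p + 2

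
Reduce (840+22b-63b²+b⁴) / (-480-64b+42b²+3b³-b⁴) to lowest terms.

Repeated division with remainder:
  b⁴-63b²+22b+840 = (-1)(-b⁴+3b³+42b²-64b-480) + (3b³-21b²-42b+360)
  -b⁴+3b³+42b²-64b-480 = (-(1/3)b-4/3)(3b³-21b²-42b+360) + (0)
Last nonzero remainder: 3b³-21b²-42b+360. Dividing through by 3 gives the monic gcd b³-7b²-14b+120.
Cancel b³-7b²-14b+120 from numerator and denominator to get the reduced form.

(-7-b)/(4+b)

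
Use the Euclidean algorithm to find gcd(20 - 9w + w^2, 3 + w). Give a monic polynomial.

Repeated division with remainder:
  w^2 - 9w + 20 = (w - 12)(w + 3) + (56)
  w + 3 = ((1/56)w + 3/56)(56) + (0)
The last nonzero remainder is the constant 56, so the polynomials are coprime and gcd = 1.

1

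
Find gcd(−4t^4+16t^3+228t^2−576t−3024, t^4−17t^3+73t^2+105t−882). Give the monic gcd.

t^3−10t^2+3t+126

Euclidean algorithm in ℚ[t]:
  −4t^4+16t^3+228t^2−576t−3024 = (−4)(t^4−17t^3+73t^2+105t−882) + (−52t^3+520t^2−156t−6552)
  t^4−17t^3+73t^2+105t−882 = (−(1/52)t+7/52)(−52t^3+520t^2−156t−6552) + (0)
Last nonzero remainder: −52t^3+520t^2−156t−6552. Dividing through by −52 gives the monic gcd t^3−10t^2+3t+126.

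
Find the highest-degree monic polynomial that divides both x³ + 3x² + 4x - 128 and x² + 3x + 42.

1

Repeated division with remainder:
  x³ + 3x² + 4x - 128 = (x)(x² + 3x + 42) + (-38x - 128)
  x² + 3x + 42 = (-(1/38)x + 7/722)(-38x - 128) + (15610/361)
  -38x - 128 = (-(6859/7805)x - 23104/7805)(15610/361) + (0)
The last nonzero remainder is the constant 15610/361, so the polynomials are coprime and gcd = 1.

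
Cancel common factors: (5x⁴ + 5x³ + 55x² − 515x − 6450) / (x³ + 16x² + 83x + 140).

(5x³ − 20x² + 155x − 1290)/(x² + 11x + 28)

Euclidean algorithm in ℚ[x]:
  5x⁴ + 5x³ + 55x² − 515x − 6450 = (5x − 75)(x³ + 16x² + 83x + 140) + (840x² + 5010x + 4050)
  x³ + 16x² + 83x + 140 = ((1/840)x + 281/23520)(840x² + 5010x + 4050) + ((14365/784)x + 71825/784)
  840x² + 5010x + 4050 = ((131712/2873)x + 127008/2873)((14365/784)x + 71825/784) + (0)
Last nonzero remainder: (14365/784)x + 71825/784. Dividing through by 14365/784 gives the monic gcd x + 5.
Cancel x + 5 from numerator and denominator to get the reduced form.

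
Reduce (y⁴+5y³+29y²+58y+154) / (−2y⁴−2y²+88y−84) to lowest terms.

Apply the Euclidean algorithm:
  y⁴+5y³+29y²+58y+154 = (−1/2)(−2y⁴−2y²+88y−84) + (5y³+28y²+102y+112)
  −2y⁴−2y²+88y−84 = (−(2/5)y+56/25)(5y³+28y²+102y+112) + (−(598/25)y²−(2392/25)y−8372/25)
  5y³+28y²+102y+112 = (−(125/598)y−100/299)(−(598/25)y²−(2392/25)y−8372/25) + (0)
Last nonzero remainder: −(598/25)y²−(2392/25)y−8372/25. Dividing through by −598/25 gives the monic gcd y²+4y+14.
Cancel y²+4y+14 from numerator and denominator to get the reduced form.

(−y²−y−11)/(2y²−8y+6)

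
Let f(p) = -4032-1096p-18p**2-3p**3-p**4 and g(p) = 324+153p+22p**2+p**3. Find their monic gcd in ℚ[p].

36+13p+p**2

Euclidean algorithm in ℚ[p]:
  -p**4-3p**3-18p**2-1096p-4032 = (-p+19)(p**3+22p**2+153p+324) + (-283p**2-3679p-10188)
  p**3+22p**2+153p+324 = (-(1/283)p-9/283)(-283p**2-3679p-10188) + (0)
Last nonzero remainder: -283p**2-3679p-10188. Dividing through by -283 gives the monic gcd p**2+13p+36.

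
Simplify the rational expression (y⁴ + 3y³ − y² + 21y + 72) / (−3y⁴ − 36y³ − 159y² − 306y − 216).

(−y² + 3y − 8)/(3y² + 18y + 24)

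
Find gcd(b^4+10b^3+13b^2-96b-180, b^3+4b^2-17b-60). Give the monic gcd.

b+5

By polynomial division,
  b^4+10b^3+13b^2-96b-180 = (b+6)(b^3+4b^2-17b-60) + (6b^2+66b+180)
  b^3+4b^2-17b-60 = ((1/6)b-7/6)(6b^2+66b+180) + (30b+150)
  6b^2+66b+180 = ((1/5)b+6/5)(30b+150) + (0)
Last nonzero remainder: 30b+150. Dividing through by 30 gives the monic gcd b+5.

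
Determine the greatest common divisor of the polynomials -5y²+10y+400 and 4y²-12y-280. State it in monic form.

y-10

Euclidean algorithm in ℚ[y]:
  -5y²+10y+400 = (-5/4)(4y²-12y-280) + (-5y+50)
  4y²-12y-280 = (-(4/5)y-28/5)(-5y+50) + (0)
Last nonzero remainder: -5y+50. Dividing through by -5 gives the monic gcd y-10.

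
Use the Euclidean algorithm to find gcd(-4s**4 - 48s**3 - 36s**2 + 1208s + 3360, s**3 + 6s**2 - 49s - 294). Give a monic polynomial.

s**2 + 13s + 42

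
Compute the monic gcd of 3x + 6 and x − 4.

Euclidean algorithm in ℚ[x]:
  3x + 6 = (3)(x − 4) + (18)
  x − 4 = ((1/18)x − 2/9)(18) + (0)
The last nonzero remainder is the constant 18, so the polynomials are coprime and gcd = 1.

1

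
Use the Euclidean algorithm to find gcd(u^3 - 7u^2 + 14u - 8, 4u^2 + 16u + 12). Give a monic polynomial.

1

Euclidean algorithm in ℚ[u]:
  u^3 - 7u^2 + 14u - 8 = ((1/4)u - 11/4)(4u^2 + 16u + 12) + (55u + 25)
  4u^2 + 16u + 12 = ((4/55)u + 156/605)(55u + 25) + (672/121)
  55u + 25 = ((6655/672)u + 3025/672)(672/121) + (0)
The last nonzero remainder is the constant 672/121, so the polynomials are coprime and gcd = 1.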